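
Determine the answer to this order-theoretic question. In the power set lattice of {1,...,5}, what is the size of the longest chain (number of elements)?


A chain is a totally ordered subset; we count the number of elements in a maximum chain.
Compute, for each element x, the size of the longest chain ending at x:
  {}: 1
  {1}: 2
  {2}: 2
  {3}: 2
  {4}: 2
  {5}: 2
  ...
A maximum chain: {} < {1} < {1,2} < {1,2,3} < {1,2,3,4} < {1,2,3,4,5}
Number of elements in the longest chain: 6


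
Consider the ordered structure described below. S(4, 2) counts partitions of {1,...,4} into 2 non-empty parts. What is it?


S(n,k) = k*S(n-1,k) + S(n-1,k-1).
S(3,2) = 3, S(3,1) = 1
S(4,2) = 2*3 + 1 = 6 + 1
S(4,2) = 7


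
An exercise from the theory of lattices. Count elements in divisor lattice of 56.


Divisors of 56: [1, 2, 4, 7, 8, 14, 28, 56]
Count: 8


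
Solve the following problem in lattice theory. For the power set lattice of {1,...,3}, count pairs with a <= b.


The order relation is {(a,b) : a <= b}, reflexive so it includes (a,a).
Examples: ({},{}), ({},{1,2}), ({},{1,2,3}), ({},{1,3}), ({},{1}), ...
Total ordered pairs: 27


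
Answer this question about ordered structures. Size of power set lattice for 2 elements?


Power set = 2^n.
2^2 = 4


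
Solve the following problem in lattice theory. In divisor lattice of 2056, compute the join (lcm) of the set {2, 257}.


In a divisor lattice, join = lcm (least common multiple).
Compute lcm iteratively: start with first element, then lcm(current, next).
Elements: [2, 257]
lcm(2,257) = 514
Final lcm = 514


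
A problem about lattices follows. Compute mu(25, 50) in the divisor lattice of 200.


In a divisor lattice, mu(a,b) = mu(b/a) where mu is the classical Mobius function.
b/a = 50/25 = 2
Prime factorization of 2: primes [2]
2 is squarefree with 1 prime factor(s), so mu(2) = (-1)^1 = -1


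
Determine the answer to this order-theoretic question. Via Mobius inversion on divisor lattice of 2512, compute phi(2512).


phi(n) = n * prod_{p|n} (1 - 1/p).
Prime divisors of 2512: [2, 157]
phi(2512) = 2512 * (1 - 1/2) * (1 - 1/157)
phi(2512) = 1248


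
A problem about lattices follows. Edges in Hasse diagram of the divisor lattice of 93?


A cover relation a -< b holds when a < b with no c strictly between.
Cover relations:
  1 -< 3
  1 -< 31
  3 -< 93
  31 -< 93
Total: 4


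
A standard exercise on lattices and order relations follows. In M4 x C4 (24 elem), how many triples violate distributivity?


Distributive law: a ^ (b v c) = (a ^ b) v (a ^ c).
Check all 24^3 = 13824 ordered triples (a,b,c).
  e.g. a=(a1,0), b=(a2,0), c=(a3,0): lhs=(a1,0) != rhs=(0,0)
  e.g. a=(a1,0), b=(a2,0), c=(a3,1): lhs=(a1,0) != rhs=(0,0)
Total violating triples: 1536


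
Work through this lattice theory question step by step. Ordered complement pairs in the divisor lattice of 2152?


Complement pair (a,b): a meet b = bottom, a join b = top.
Here: gcd(a,b)=1 and lcm(a,b)=2152, i.e. a*b=2152 with a,b coprime.
Pairs found: (1,2152), (8,269), (269,8), (2152,1)
Total ordered pairs: 4


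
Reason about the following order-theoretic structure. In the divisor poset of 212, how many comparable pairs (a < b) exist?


A comparable pair {a,b} has a < b or b < a in the order.
Count unordered pairs where one element is strictly below the other.
Examples: {1,2}, {1,4}, {1,53}, {1,106}, ...
Total comparable pairs: 12


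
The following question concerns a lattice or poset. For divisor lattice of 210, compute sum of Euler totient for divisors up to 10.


Divisors of 210 up to 10: [1, 2, 3, 5, 6, 7, 10]
phi values: [1, 1, 2, 4, 2, 6, 4]
Sum = 20


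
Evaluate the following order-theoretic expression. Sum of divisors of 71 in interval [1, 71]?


Interval [1,71] in divisors of 71: [1, 71]
Sum = 72


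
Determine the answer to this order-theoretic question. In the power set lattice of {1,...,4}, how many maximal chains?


A maximal chain goes from the minimum element to a maximal element via cover relations.
Counting all min-to-max paths in the cover graph.
Total maximal chains: 24


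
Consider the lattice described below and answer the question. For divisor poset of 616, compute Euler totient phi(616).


phi(n) = n * prod_{p|n} (1 - 1/p).
Prime divisors of 616: [2, 7, 11]
phi(616) = 616 * (1 - 1/2) * (1 - 1/7) * (1 - 1/11)
phi(616) = 240


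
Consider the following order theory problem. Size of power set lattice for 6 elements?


Power set = 2^n.
2^6 = 64


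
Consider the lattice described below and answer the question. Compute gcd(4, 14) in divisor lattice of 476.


In a divisor lattice, meet = gcd (greatest common divisor).
By Euclidean algorithm or factoring: gcd(4,14) = 2


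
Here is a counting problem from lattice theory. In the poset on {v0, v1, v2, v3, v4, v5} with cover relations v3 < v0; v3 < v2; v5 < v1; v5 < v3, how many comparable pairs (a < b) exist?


A comparable pair {a,b} has a < b or b < a in the order.
Count unordered pairs where one element is strictly below the other.
Examples: {v0,v3}, {v0,v5}, {v1,v5}, {v2,v3}, ...
Total comparable pairs: 6


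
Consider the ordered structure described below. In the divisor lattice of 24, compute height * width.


Height = length of longest chain minus 1; width = size of largest antichain.
A maximum chain: 1 | 3 | 6 | 12 | 24  (height 4).
A maximum antichain: {2, 3}  (width 2).
Product = 4 * 2 = 8


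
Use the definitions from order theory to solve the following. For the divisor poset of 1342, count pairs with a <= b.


The order relation is {(a,b) : a <= b}, reflexive so it includes (a,a).
Examples: (1,1), (1,11), (1,122), (1,1342), (1,2), ...
Total ordered pairs: 27


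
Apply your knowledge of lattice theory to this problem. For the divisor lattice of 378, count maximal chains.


A maximal chain goes from the minimum element to a maximal element via cover relations.
Counting all min-to-max paths in the cover graph.
Total maximal chains: 20


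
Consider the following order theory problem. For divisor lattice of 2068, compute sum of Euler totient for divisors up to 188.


Divisors of 2068 up to 188: [1, 2, 4, 11, 22, 44, 47, 94, 188]
phi values: [1, 1, 2, 10, 10, 20, 46, 46, 92]
Sum = 228


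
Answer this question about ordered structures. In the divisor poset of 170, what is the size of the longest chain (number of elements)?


A chain is a totally ordered subset; we count the number of elements in a maximum chain.
Compute, for each element x, the size of the longest chain ending at x:
  1: 1
  2: 2
  5: 2
  17: 2
  10: 3
  34: 3
  ...
A maximum chain: 1 < 2 < 10 < 170
Number of elements in the longest chain: 4


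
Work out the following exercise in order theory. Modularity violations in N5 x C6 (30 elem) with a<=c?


Modular law: if a <= c then a v (b ^ c) = (a v b) ^ c.
Check all triples (a,b,c) with a <= c among 30 elements.
  e.g. a=(a,0), b=(c,0), c=(b,0): lhs=(a,0) != rhs=(b,0)
  e.g. a=(a,0), b=(c,1), c=(b,0): lhs=(a,0) != rhs=(b,0)
Total violating triples: 126


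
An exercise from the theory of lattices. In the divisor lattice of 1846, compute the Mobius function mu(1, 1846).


In a divisor lattice, mu(a,b) = mu(b/a) where mu is the classical Mobius function.
b/a = 1846/1 = 1846
Prime factorization of 1846: primes [2, 13, 71]
1846 is squarefree with 3 prime factor(s), so mu(1846) = (-1)^3 = -1


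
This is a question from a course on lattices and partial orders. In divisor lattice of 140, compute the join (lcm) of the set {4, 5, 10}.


In a divisor lattice, join = lcm (least common multiple).
Compute lcm iteratively: start with first element, then lcm(current, next).
Elements: [4, 5, 10]
lcm(4,5) = 20
lcm(20,10) = 20
Final lcm = 20


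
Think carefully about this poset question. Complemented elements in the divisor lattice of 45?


An element a is complemented if some b has a meet b = bottom, a join b = top.
a is complemented iff gcd(a, n/a)=1, i.e. a is a unitary divisor of 45.
Complemented elements: 1, 5, 9, 45
Count: 4


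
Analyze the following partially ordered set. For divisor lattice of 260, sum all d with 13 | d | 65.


Interval [13,65] in divisors of 260: [13, 65]
Sum = 78


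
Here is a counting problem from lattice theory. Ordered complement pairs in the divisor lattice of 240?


Complement pair (a,b): a meet b = bottom, a join b = top.
Here: gcd(a,b)=1 and lcm(a,b)=240, i.e. a*b=240 with a,b coprime.
Pairs found: (1,240), (3,80), (5,48), (15,16), ... (4 more)
Total ordered pairs: 8


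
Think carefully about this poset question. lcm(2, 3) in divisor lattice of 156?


Join=lcm.
gcd(2,3)=1
lcm=6


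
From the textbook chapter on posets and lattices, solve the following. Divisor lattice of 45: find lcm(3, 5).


In a divisor lattice, join = lcm (least common multiple).
gcd(3,5) = 1
lcm(3,5) = 3*5/gcd = 15/1 = 15


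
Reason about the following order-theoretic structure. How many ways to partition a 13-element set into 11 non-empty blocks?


S(n,k) = k*S(n-1,k) + S(n-1,k-1).
S(12,11) = 66, S(12,10) = 1705
S(13,11) = 11*66 + 1705 = 726 + 1705
S(13,11) = 2431


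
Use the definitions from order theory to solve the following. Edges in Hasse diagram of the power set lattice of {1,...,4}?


A cover relation a -< b holds when a < b with no c strictly between.
Cover relations:
  {} -< {1}
  {} -< {2}
  {} -< {3}
  {} -< {4}
  {1} -< {1,2}
  {1} -< {1,3}
  {1} -< {1,4}
  {2} -< {1,2}
  ...24 more
Total: 32


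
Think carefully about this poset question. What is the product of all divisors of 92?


Divisors of 92: [1, 2, 4, 23, 46, 92]
Product = n^(d(n)/2) = 92^(6/2)
Product = 778688


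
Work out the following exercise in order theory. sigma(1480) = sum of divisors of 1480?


sigma(n) = sum of divisors.
Divisors of 1480: [1, 2, 4, 5, 8, 10, 20, 37, 40, 74, 148, 185, 296, 370, 740, 1480]
Sum = 3420


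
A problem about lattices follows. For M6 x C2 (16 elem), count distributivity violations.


Distributive law: a ^ (b v c) = (a ^ b) v (a ^ c).
Check all 16^3 = 4096 ordered triples (a,b,c).
  e.g. a=(a1,0), b=(a2,0), c=(a3,0): lhs=(a1,0) != rhs=(0,0)
  e.g. a=(a1,0), b=(a2,0), c=(a3,1): lhs=(a1,0) != rhs=(0,0)
Total violating triples: 960


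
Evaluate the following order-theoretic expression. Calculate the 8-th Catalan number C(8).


C(n) = C(2n, n) / (n+1).
C(16, 8) = 12870
C(8) = 12870 / 9 = 1430


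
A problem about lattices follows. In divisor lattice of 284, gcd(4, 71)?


Meet=gcd.
gcd(4,71)=1


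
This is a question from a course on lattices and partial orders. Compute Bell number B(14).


B(n) = number of set partitions of an n-element set.
B(n) satisfies the recurrence: B(n+1) = sum_k C(n,k)*B(k).
B(14) = 190899322


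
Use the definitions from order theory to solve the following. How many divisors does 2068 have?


Divisors of 2068: [1, 2, 4, 11, 22, 44, 47, 94, 188, 517, 1034, 2068]
Count: 12


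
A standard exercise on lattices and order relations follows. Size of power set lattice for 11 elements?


Power set = 2^n.
2^11 = 2048


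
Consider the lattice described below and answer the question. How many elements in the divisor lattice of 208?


Divisors of 208: [1, 2, 4, 8, 13, 16, 26, 52, 104, 208]
Count: 10


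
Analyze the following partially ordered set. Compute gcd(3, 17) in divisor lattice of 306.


In a divisor lattice, meet = gcd (greatest common divisor).
By Euclidean algorithm or factoring: gcd(3,17) = 1


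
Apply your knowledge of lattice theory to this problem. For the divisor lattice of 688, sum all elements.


sigma(n) = sum of divisors.
Divisors of 688: [1, 2, 4, 8, 16, 43, 86, 172, 344, 688]
Sum = 1364


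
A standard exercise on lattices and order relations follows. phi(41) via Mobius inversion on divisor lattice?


phi(n) = n * prod_{p|n} (1 - 1/p).
Prime divisors of 41: [41]
phi(41) = 41 * (1 - 1/41)
phi(41) = 40


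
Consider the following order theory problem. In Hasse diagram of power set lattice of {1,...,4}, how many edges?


A cover relation a -< b holds when a < b with no c strictly between.
Cover relations:
  {} -< {1}
  {} -< {2}
  {} -< {3}
  {} -< {4}
  {1} -< {1,2}
  {1} -< {1,3}
  {1} -< {1,4}
  {2} -< {1,2}
  ...24 more
Total: 32


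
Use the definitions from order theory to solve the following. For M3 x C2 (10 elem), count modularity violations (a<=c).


Modular law: if a <= c then a v (b ^ c) = (a v b) ^ c.
Check all triples (a,b,c) with a <= c among 10 elements.
This lattice is modular (diamonds M_m and their chain-products are modular).
Total violating triples: 0


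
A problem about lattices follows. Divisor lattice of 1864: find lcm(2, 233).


In a divisor lattice, join = lcm (least common multiple).
gcd(2,233) = 1
lcm(2,233) = 2*233/gcd = 466/1 = 466


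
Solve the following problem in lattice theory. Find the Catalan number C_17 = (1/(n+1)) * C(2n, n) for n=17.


C(n) = C(2n, n) / (n+1).
C(34, 17) = 2333606220
C(17) = 2333606220 / 18 = 129644790


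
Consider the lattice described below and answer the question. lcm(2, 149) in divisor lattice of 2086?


Join=lcm.
gcd(2,149)=1
lcm=298


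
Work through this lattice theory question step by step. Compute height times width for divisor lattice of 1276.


Height = length of longest chain minus 1; width = size of largest antichain.
A maximum chain: 1 | 29 | 319 | 638 | 1276  (height 4).
A maximum antichain: {4, 22, 58, 319}  (width 4).
Product = 4 * 4 = 16


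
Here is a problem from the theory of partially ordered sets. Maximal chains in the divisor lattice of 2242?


A maximal chain goes from the minimum element to a maximal element via cover relations.
Counting all min-to-max paths in the cover graph.
Total maximal chains: 6


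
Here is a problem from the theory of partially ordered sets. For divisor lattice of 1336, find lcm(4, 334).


In a divisor lattice, join = lcm (least common multiple).
Compute lcm iteratively: start with first element, then lcm(current, next).
Elements: [4, 334]
lcm(4,334) = 668
Final lcm = 668


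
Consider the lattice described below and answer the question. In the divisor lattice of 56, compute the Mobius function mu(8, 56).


In a divisor lattice, mu(a,b) = mu(b/a) where mu is the classical Mobius function.
b/a = 56/8 = 7
Prime factorization of 7: primes [7]
7 is squarefree with 1 prime factor(s), so mu(7) = (-1)^1 = -1


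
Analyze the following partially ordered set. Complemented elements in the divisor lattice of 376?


An element a is complemented if some b has a meet b = bottom, a join b = top.
a is complemented iff gcd(a, n/a)=1, i.e. a is a unitary divisor of 376.
Complemented elements: 1, 8, 47, 376
Count: 4


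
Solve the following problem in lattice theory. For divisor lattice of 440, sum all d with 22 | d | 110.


Interval [22,110] in divisors of 440: [22, 110]
Sum = 132


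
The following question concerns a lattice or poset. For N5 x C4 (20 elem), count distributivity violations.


Distributive law: a ^ (b v c) = (a ^ b) v (a ^ c).
Check all 20^3 = 8000 ordered triples (a,b,c).
  e.g. a=(b,0), b=(a,0), c=(c,0): lhs=(b,0) != rhs=(a,0)
  e.g. a=(b,0), b=(a,0), c=(c,1): lhs=(b,0) != rhs=(a,0)
Total violating triples: 128


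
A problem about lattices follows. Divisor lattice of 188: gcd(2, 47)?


Meet=gcd.
gcd(2,47)=1


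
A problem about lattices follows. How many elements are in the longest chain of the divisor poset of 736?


A chain is a totally ordered subset; we count the number of elements in a maximum chain.
Compute, for each element x, the size of the longest chain ending at x:
  1: 1
  2: 2
  23: 2
  4: 3
  8: 4
  46: 3
  ...
A maximum chain: 1 < 2 < 4 < 8 < 16 < 32 < 736
Number of elements in the longest chain: 7


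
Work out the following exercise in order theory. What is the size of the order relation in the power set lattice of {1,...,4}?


The order relation is {(a,b) : a <= b}, reflexive so it includes (a,a).
Examples: ({},{}), ({},{1,2}), ({},{1,2,3}), ({},{1,2,3,4}), ({},{1,2,4}), ...
Total ordered pairs: 81


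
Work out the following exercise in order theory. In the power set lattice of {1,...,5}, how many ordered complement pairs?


Complement pair (a,b): a meet b = bottom, a join b = top.
Here: A intersect B = {} and A union B = {1,...,5}.
Pairs found: ({},{1,2,3,4,5}), ({1},{2,3,4,5}), ({2},{1,3,4,5}), ({3},{1,2,4,5}), ... (28 more)
Total ordered pairs: 32


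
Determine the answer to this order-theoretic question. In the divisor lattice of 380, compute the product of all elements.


Divisors of 380: [1, 2, 4, 5, 10, 19, 20, 38, 76, 95, 190, 380]
Product = n^(d(n)/2) = 380^(12/2)
Product = 3010936384000000


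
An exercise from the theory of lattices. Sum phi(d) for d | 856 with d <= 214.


Divisors of 856 up to 214: [1, 2, 4, 8, 107, 214]
phi values: [1, 1, 2, 4, 106, 106]
Sum = 220


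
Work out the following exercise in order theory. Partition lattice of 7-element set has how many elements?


B(n) = number of set partitions of an n-element set.
B(n) satisfies the recurrence: B(n+1) = sum_k C(n,k)*B(k).
B(7) = 877


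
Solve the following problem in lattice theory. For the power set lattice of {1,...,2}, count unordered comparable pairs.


A comparable pair {a,b} has a < b or b < a in the order.
Count unordered pairs where one element is strictly below the other.
Examples: {{},{1}}, {{},{2}}, {{},{1,2}}, {{1},{1,2}}, ...
Total comparable pairs: 5


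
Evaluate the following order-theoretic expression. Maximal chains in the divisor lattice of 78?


A maximal chain goes from the minimum element to a maximal element via cover relations.
Counting all min-to-max paths in the cover graph.
Total maximal chains: 6


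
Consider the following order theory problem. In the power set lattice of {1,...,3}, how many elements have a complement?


An element a is complemented if some b has a meet b = bottom, a join b = top.
every subset A has complement S\A, so all elements are complemented.
Complemented elements: {}, {1}, {2}, {3}, {1,2}, {1,3}, ... (2 more)
Count: 8


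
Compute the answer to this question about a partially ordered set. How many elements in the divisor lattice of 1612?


Divisors of 1612: [1, 2, 4, 13, 26, 31, 52, 62, 124, 403, 806, 1612]
Count: 12


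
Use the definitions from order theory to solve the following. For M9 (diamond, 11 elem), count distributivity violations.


Distributive law: a ^ (b v c) = (a ^ b) v (a ^ c).
Check all 11^3 = 1331 ordered triples (a,b,c).
  e.g. a=a1, b=a2, c=a3: lhs=a1 != rhs=0
  e.g. a=a1, b=a2, c=a4: lhs=a1 != rhs=0
Total violating triples: 504


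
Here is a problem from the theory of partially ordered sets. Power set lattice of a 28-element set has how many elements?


Power set = 2^n.
2^28 = 268435456


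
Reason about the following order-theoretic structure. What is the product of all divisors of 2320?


Divisors of 2320: [1, 2, 4, 5, 8, 10, 16, 20, 29, 40, 58, 80, 116, 145, 232, 290, 464, 580, 1160, 2320]
Product = n^(d(n)/2) = 2320^(20/2)
Product = 4517309520537513613066240000000000


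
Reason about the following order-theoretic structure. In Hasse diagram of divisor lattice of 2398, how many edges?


A cover relation a -< b holds when a < b with no c strictly between.
Cover relations:
  1 -< 2
  1 -< 11
  1 -< 109
  2 -< 22
  2 -< 218
  11 -< 22
  11 -< 1199
  22 -< 2398
  ...4 more
Total: 12


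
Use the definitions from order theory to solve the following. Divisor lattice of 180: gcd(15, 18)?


Meet=gcd.
gcd(15,18)=3


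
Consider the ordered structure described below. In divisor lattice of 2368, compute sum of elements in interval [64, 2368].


Interval [64,2368] in divisors of 2368: [64, 2368]
Sum = 2432


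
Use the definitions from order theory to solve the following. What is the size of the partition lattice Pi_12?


B(n) = number of set partitions of an n-element set.
B(n) satisfies the recurrence: B(n+1) = sum_k C(n,k)*B(k).
B(12) = 4213597


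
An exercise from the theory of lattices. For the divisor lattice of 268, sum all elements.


sigma(n) = sum of divisors.
Divisors of 268: [1, 2, 4, 67, 134, 268]
Sum = 476


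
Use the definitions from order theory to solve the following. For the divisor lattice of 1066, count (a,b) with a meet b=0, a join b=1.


Complement pair (a,b): a meet b = bottom, a join b = top.
Here: gcd(a,b)=1 and lcm(a,b)=1066, i.e. a*b=1066 with a,b coprime.
Pairs found: (1,1066), (2,533), (13,82), (26,41), ... (4 more)
Total ordered pairs: 8


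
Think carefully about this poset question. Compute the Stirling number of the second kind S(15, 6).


S(n,k) = k*S(n-1,k) + S(n-1,k-1).
S(14,6) = 63436373, S(14,5) = 40075035
S(15,6) = 6*63436373 + 40075035 = 380618238 + 40075035
S(15,6) = 420693273


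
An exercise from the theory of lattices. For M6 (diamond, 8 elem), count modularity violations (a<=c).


Modular law: if a <= c then a v (b ^ c) = (a v b) ^ c.
Check all triples (a,b,c) with a <= c among 8 elements.
This lattice is modular (diamonds M_m and their chain-products are modular).
Total violating triples: 0


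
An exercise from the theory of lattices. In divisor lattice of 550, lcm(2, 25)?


Join=lcm.
gcd(2,25)=1
lcm=50


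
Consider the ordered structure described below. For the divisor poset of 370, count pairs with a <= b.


The order relation is {(a,b) : a <= b}, reflexive so it includes (a,a).
Examples: (1,1), (1,10), (1,185), (1,2), (1,37), ...
Total ordered pairs: 27


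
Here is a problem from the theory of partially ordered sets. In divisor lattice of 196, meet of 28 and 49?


In a divisor lattice, meet = gcd (greatest common divisor).
By Euclidean algorithm or factoring: gcd(28,49) = 7


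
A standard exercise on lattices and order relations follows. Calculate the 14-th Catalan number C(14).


C(n) = C(2n, n) / (n+1).
C(28, 14) = 40116600
C(14) = 40116600 / 15 = 2674440


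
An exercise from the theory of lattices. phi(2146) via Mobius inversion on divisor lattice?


phi(n) = n * prod_{p|n} (1 - 1/p).
Prime divisors of 2146: [2, 29, 37]
phi(2146) = 2146 * (1 - 1/2) * (1 - 1/29) * (1 - 1/37)
phi(2146) = 1008


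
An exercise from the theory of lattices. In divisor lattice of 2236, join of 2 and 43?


In a divisor lattice, join = lcm (least common multiple).
gcd(2,43) = 1
lcm(2,43) = 2*43/gcd = 86/1 = 86


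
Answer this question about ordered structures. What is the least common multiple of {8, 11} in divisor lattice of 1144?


In a divisor lattice, join = lcm (least common multiple).
Compute lcm iteratively: start with first element, then lcm(current, next).
Elements: [8, 11]
lcm(8,11) = 88
Final lcm = 88


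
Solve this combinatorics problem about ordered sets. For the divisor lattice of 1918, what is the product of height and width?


Height = length of longest chain minus 1; width = size of largest antichain.
A maximum chain: 1 | 137 | 959 | 1918  (height 3).
A maximum antichain: {2, 7, 137}  (width 3).
Product = 3 * 3 = 9


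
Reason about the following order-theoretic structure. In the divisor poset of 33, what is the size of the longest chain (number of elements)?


A chain is a totally ordered subset; we count the number of elements in a maximum chain.
Compute, for each element x, the size of the longest chain ending at x:
  1: 1
  3: 2
  11: 2
  33: 3
A maximum chain: 1 < 3 < 33
Number of elements in the longest chain: 3


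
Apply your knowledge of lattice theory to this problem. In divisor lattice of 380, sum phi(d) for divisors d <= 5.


Divisors of 380 up to 5: [1, 2, 4, 5]
phi values: [1, 1, 2, 4]
Sum = 8


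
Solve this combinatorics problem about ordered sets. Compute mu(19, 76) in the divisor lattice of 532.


In a divisor lattice, mu(a,b) = mu(b/a) where mu is the classical Mobius function.
b/a = 76/19 = 4
Prime factorization of 4: primes [2]
4 is not squarefree, so mu(4) = 0


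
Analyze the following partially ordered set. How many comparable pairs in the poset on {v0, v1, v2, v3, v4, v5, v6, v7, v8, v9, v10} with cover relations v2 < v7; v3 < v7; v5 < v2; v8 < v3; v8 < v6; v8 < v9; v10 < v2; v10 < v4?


A comparable pair {a,b} has a < b or b < a in the order.
Count unordered pairs where one element is strictly below the other.
Examples: {v2,v5}, {v2,v7}, {v2,v10}, {v3,v7}, ...
Total comparable pairs: 11


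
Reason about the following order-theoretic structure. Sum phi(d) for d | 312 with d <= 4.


Divisors of 312 up to 4: [1, 2, 3, 4]
phi values: [1, 1, 2, 2]
Sum = 6


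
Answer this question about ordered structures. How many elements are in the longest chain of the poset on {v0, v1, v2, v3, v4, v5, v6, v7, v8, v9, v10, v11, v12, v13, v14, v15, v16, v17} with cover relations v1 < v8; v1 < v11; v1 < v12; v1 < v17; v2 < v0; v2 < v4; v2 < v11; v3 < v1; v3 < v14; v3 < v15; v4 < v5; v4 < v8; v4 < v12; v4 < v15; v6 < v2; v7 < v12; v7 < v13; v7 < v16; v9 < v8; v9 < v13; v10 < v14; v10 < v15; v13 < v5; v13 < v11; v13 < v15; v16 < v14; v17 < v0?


A chain is a totally ordered subset; we count the number of elements in a maximum chain.
Compute, for each element x, the size of the longest chain ending at x:
  v3: 1
  v6: 1
  v7: 1
  v9: 1
  v10: 1
  v1: 2
  ...
A maximum chain: v3 < v1 < v17 < v0
Number of elements in the longest chain: 4


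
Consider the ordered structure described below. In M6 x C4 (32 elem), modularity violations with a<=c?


Modular law: if a <= c then a v (b ^ c) = (a v b) ^ c.
Check all triples (a,b,c) with a <= c among 32 elements.
This lattice is modular (diamonds M_m and their chain-products are modular).
Total violating triples: 0


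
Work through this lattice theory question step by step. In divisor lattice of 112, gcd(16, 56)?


Meet=gcd.
gcd(16,56)=8


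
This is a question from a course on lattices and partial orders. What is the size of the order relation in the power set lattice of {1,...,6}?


The order relation is {(a,b) : a <= b}, reflexive so it includes (a,a).
Examples: ({},{}), ({},{1,2}), ({},{1,2,3}), ({},{1,2,3,4}), ({},{1,2,3,4,5}), ...
Total ordered pairs: 729


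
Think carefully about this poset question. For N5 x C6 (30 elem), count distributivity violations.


Distributive law: a ^ (b v c) = (a ^ b) v (a ^ c).
Check all 30^3 = 27000 ordered triples (a,b,c).
  e.g. a=(b,0), b=(a,0), c=(c,0): lhs=(b,0) != rhs=(a,0)
  e.g. a=(b,0), b=(a,0), c=(c,1): lhs=(b,0) != rhs=(a,0)
Total violating triples: 432


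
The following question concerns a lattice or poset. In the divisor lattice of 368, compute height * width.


Height = length of longest chain minus 1; width = size of largest antichain.
A maximum chain: 1 | 23 | 46 | 92 | 184 | 368  (height 5).
A maximum antichain: {2, 23}  (width 2).
Product = 5 * 2 = 10


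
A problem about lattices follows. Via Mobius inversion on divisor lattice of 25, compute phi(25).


phi(n) = n * prod_{p|n} (1 - 1/p).
Prime divisors of 25: [5]
phi(25) = 25 * (1 - 1/5)
phi(25) = 20


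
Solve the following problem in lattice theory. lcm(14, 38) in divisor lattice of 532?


Join=lcm.
gcd(14,38)=2
lcm=266


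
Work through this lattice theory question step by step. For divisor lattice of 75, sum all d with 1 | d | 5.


Interval [1,5] in divisors of 75: [1, 5]
Sum = 6


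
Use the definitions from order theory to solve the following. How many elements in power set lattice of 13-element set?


Power set = 2^n.
2^13 = 8192


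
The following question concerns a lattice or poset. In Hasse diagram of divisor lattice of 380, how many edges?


A cover relation a -< b holds when a < b with no c strictly between.
Cover relations:
  1 -< 2
  1 -< 5
  1 -< 19
  2 -< 4
  2 -< 10
  2 -< 38
  4 -< 20
  4 -< 76
  ...12 more
Total: 20


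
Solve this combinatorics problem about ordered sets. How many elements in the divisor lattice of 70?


Divisors of 70: [1, 2, 5, 7, 10, 14, 35, 70]
Count: 8


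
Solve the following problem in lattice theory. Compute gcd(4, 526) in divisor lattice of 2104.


In a divisor lattice, meet = gcd (greatest common divisor).
By Euclidean algorithm or factoring: gcd(4,526) = 2


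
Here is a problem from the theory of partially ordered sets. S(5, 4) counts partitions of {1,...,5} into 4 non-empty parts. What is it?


S(n,k) = k*S(n-1,k) + S(n-1,k-1).
S(4,4) = 1, S(4,3) = 6
S(5,4) = 4*1 + 6 = 4 + 6
S(5,4) = 10


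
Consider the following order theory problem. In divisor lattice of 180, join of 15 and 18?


In a divisor lattice, join = lcm (least common multiple).
gcd(15,18) = 3
lcm(15,18) = 15*18/gcd = 270/3 = 90


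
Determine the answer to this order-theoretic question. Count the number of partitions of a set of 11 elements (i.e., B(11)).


B(n) = number of set partitions of an n-element set.
B(n) satisfies the recurrence: B(n+1) = sum_k C(n,k)*B(k).
B(11) = 678570


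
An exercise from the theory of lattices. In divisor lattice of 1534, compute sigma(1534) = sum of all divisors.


sigma(n) = sum of divisors.
Divisors of 1534: [1, 2, 13, 26, 59, 118, 767, 1534]
Sum = 2520


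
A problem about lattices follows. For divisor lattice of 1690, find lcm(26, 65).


In a divisor lattice, join = lcm (least common multiple).
Compute lcm iteratively: start with first element, then lcm(current, next).
Elements: [26, 65]
lcm(26,65) = 130
Final lcm = 130


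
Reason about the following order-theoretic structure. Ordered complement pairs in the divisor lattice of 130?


Complement pair (a,b): a meet b = bottom, a join b = top.
Here: gcd(a,b)=1 and lcm(a,b)=130, i.e. a*b=130 with a,b coprime.
Pairs found: (1,130), (2,65), (5,26), (10,13), ... (4 more)
Total ordered pairs: 8


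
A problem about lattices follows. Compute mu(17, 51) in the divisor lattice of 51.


In a divisor lattice, mu(a,b) = mu(b/a) where mu is the classical Mobius function.
b/a = 51/17 = 3
Prime factorization of 3: primes [3]
3 is squarefree with 1 prime factor(s), so mu(3) = (-1)^1 = -1


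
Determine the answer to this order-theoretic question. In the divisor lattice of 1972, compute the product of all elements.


Divisors of 1972: [1, 2, 4, 17, 29, 34, 58, 68, 116, 493, 986, 1972]
Product = n^(d(n)/2) = 1972^(12/2)
Product = 58808684353317474304


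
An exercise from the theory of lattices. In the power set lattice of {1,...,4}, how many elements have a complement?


An element a is complemented if some b has a meet b = bottom, a join b = top.
every subset A has complement S\A, so all elements are complemented.
Complemented elements: {}, {1}, {2}, {3}, {4}, {1,2}, ... (10 more)
Count: 16


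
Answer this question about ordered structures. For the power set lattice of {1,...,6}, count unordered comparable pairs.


A comparable pair {a,b} has a < b or b < a in the order.
Count unordered pairs where one element is strictly below the other.
Examples: {{},{1}}, {{},{2}}, {{},{3}}, {{},{4}}, ...
Total comparable pairs: 665


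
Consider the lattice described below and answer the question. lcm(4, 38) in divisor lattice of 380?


Join=lcm.
gcd(4,38)=2
lcm=76


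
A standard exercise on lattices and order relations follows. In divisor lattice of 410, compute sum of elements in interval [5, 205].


Interval [5,205] in divisors of 410: [5, 205]
Sum = 210


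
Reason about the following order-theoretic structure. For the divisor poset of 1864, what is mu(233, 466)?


In a divisor lattice, mu(a,b) = mu(b/a) where mu is the classical Mobius function.
b/a = 466/233 = 2
Prime factorization of 2: primes [2]
2 is squarefree with 1 prime factor(s), so mu(2) = (-1)^1 = -1


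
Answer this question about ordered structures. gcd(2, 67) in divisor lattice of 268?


Meet=gcd.
gcd(2,67)=1


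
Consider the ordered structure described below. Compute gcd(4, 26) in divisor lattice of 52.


In a divisor lattice, meet = gcd (greatest common divisor).
By Euclidean algorithm or factoring: gcd(4,26) = 2


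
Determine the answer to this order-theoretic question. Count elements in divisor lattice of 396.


Divisors of 396: [1, 2, 3, 4, 6, 9, 11, 12, 18, 22, 33, 36, 44, 66, 99, 132, 198, 396]
Count: 18


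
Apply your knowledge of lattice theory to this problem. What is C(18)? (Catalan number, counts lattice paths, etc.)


C(n) = C(2n, n) / (n+1).
C(36, 18) = 9075135300
C(18) = 9075135300 / 19 = 477638700


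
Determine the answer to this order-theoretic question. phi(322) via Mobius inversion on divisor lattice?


phi(n) = n * prod_{p|n} (1 - 1/p).
Prime divisors of 322: [2, 7, 23]
phi(322) = 322 * (1 - 1/2) * (1 - 1/7) * (1 - 1/23)
phi(322) = 132


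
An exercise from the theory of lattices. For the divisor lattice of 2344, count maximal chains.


A maximal chain goes from the minimum element to a maximal element via cover relations.
Counting all min-to-max paths in the cover graph.
Total maximal chains: 4


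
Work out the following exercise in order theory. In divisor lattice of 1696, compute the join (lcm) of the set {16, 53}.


In a divisor lattice, join = lcm (least common multiple).
Compute lcm iteratively: start with first element, then lcm(current, next).
Elements: [16, 53]
lcm(16,53) = 848
Final lcm = 848


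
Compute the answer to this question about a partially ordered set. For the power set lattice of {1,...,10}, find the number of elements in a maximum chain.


A chain is a totally ordered subset; we count the number of elements in a maximum chain.
Compute, for each element x, the size of the longest chain ending at x:
  {}: 1
  {1}: 2
  {2}: 2
  {3}: 2
  {4}: 2
  {5}: 2
  ...
A maximum chain: {} < {1} < {1,2} < {1,2,3} < {1,2,3,4} < {1,2,3,4,5} < {1,2,3,4,5,6} < {1,2,3,4,5,6,7} < {1,2,3,4,5,6,7,8} < {1,2,3,4,5,6,7,8,9} < {1,2,3,4,5,6,7,8,9,10}
Number of elements in the longest chain: 11


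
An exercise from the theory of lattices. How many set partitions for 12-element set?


B(n) = number of set partitions of an n-element set.
B(n) satisfies the recurrence: B(n+1) = sum_k C(n,k)*B(k).
B(12) = 4213597


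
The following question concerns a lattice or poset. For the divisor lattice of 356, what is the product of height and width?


Height = length of longest chain minus 1; width = size of largest antichain.
A maximum chain: 1 | 89 | 178 | 356  (height 3).
A maximum antichain: {2, 89}  (width 2).
Product = 3 * 2 = 6


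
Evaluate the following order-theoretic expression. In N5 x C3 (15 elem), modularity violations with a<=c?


Modular law: if a <= c then a v (b ^ c) = (a v b) ^ c.
Check all triples (a,b,c) with a <= c among 15 elements.
  e.g. a=(a,0), b=(c,0), c=(b,0): lhs=(a,0) != rhs=(b,0)
  e.g. a=(a,0), b=(c,1), c=(b,0): lhs=(a,0) != rhs=(b,0)
Total violating triples: 18


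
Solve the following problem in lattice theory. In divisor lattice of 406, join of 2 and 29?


In a divisor lattice, join = lcm (least common multiple).
gcd(2,29) = 1
lcm(2,29) = 2*29/gcd = 58/1 = 58


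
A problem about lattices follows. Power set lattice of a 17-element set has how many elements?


Power set = 2^n.
2^17 = 131072


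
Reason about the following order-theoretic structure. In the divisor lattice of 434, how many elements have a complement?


An element a is complemented if some b has a meet b = bottom, a join b = top.
a is complemented iff gcd(a, n/a)=1, i.e. a is a unitary divisor of 434.
Complemented elements: 1, 2, 7, 14, 31, 62, ... (2 more)
Count: 8


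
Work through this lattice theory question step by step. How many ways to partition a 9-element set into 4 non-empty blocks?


S(n,k) = k*S(n-1,k) + S(n-1,k-1).
S(8,4) = 1701, S(8,3) = 966
S(9,4) = 4*1701 + 966 = 6804 + 966
S(9,4) = 7770


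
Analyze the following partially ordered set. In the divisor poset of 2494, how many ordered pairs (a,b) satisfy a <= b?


The order relation is {(a,b) : a <= b}, reflexive so it includes (a,a).
Examples: (1,1), (1,1247), (1,2), (1,2494), (1,29), ...
Total ordered pairs: 27


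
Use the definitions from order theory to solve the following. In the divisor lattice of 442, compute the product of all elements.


Divisors of 442: [1, 2, 13, 17, 26, 34, 221, 442]
Product = n^(d(n)/2) = 442^(8/2)
Product = 38167092496


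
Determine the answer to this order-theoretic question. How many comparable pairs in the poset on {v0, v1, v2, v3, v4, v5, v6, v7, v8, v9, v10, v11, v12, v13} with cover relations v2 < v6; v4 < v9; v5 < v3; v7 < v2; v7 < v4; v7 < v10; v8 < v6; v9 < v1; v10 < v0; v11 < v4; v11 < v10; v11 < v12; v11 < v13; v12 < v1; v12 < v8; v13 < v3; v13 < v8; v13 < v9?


A comparable pair {a,b} has a < b or b < a in the order.
Count unordered pairs where one element is strictly below the other.
Examples: {v0,v7}, {v0,v10}, {v0,v11}, {v1,v4}, ...
Total comparable pairs: 32


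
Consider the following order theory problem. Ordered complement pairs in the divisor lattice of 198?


Complement pair (a,b): a meet b = bottom, a join b = top.
Here: gcd(a,b)=1 and lcm(a,b)=198, i.e. a*b=198 with a,b coprime.
Pairs found: (1,198), (2,99), (9,22), (11,18), ... (4 more)
Total ordered pairs: 8


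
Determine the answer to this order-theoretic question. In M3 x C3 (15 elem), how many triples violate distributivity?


Distributive law: a ^ (b v c) = (a ^ b) v (a ^ c).
Check all 15^3 = 3375 ordered triples (a,b,c).
  e.g. a=(a1,0), b=(a2,0), c=(a3,0): lhs=(a1,0) != rhs=(0,0)
  e.g. a=(a1,0), b=(a2,0), c=(a3,1): lhs=(a1,0) != rhs=(0,0)
Total violating triples: 162


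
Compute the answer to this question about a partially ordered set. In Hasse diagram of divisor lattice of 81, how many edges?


A cover relation a -< b holds when a < b with no c strictly between.
Cover relations:
  1 -< 3
  3 -< 9
  9 -< 27
  27 -< 81
Total: 4


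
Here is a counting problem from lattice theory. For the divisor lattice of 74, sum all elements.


sigma(n) = sum of divisors.
Divisors of 74: [1, 2, 37, 74]
Sum = 114


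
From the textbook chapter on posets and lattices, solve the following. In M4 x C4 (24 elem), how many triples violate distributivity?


Distributive law: a ^ (b v c) = (a ^ b) v (a ^ c).
Check all 24^3 = 13824 ordered triples (a,b,c).
  e.g. a=(a1,0), b=(a2,0), c=(a3,0): lhs=(a1,0) != rhs=(0,0)
  e.g. a=(a1,0), b=(a2,0), c=(a3,1): lhs=(a1,0) != rhs=(0,0)
Total violating triples: 1536


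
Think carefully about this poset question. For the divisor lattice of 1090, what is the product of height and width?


Height = length of longest chain minus 1; width = size of largest antichain.
A maximum chain: 1 | 109 | 545 | 1090  (height 3).
A maximum antichain: {2, 5, 109}  (width 3).
Product = 3 * 3 = 9


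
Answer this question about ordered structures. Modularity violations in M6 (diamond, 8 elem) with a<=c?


Modular law: if a <= c then a v (b ^ c) = (a v b) ^ c.
Check all triples (a,b,c) with a <= c among 8 elements.
This lattice is modular (diamonds M_m and their chain-products are modular).
Total violating triples: 0


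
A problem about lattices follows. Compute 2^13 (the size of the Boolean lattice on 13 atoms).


Power set = 2^n.
2^13 = 8192


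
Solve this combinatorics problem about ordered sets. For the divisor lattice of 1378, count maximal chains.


A maximal chain goes from the minimum element to a maximal element via cover relations.
Counting all min-to-max paths in the cover graph.
Total maximal chains: 6


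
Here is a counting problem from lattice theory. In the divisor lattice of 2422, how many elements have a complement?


An element a is complemented if some b has a meet b = bottom, a join b = top.
a is complemented iff gcd(a, n/a)=1, i.e. a is a unitary divisor of 2422.
Complemented elements: 1, 2, 7, 14, 173, 346, ... (2 more)
Count: 8
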